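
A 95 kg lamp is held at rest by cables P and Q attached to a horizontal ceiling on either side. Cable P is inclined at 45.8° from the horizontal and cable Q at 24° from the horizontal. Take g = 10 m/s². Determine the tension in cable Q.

T_Q ≈ 706 N

Weight W = 95 × 10 = 950 N acts straight down.
Horizontal: T_P cos 45.8° = T_Q cos 24°  →  T_P = 1.31 T_Q.
Vertical: T_P sin 45.8° + T_Q sin 24° = 950.
Substituting the horizontal relation into the vertical equation gives 1.346 T_Q = 950, so T_Q = 705.7 N.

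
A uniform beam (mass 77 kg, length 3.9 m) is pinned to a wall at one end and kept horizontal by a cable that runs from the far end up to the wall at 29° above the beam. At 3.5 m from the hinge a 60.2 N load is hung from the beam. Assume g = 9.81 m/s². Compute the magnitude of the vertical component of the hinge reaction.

|H_y| ≈ 384 N

Take torques about the hinge: T sin 29° · 3.9 = 77×9.81×1.95 + 60.2×3.5 = 1683.7 N·m.
So T = 1683.7 / (0.4848 × 3.9) = 890.47 N.
ΣF_y = 0: H_y = (77×9.81 + 60.2) − T sin 29° = 815.57 − 431.71 = 383.86 N.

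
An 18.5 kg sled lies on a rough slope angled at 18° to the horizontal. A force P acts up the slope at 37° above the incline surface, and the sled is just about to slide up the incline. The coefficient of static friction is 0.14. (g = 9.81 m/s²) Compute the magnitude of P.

P ≈ 90.9 N

On the verge of sliding up the incline, friction equals μN and acts down the slope.
Perpendicular: N + P sin 37° = W cos 18° = 172.6 N.
Along incline: P cos 37° = W sin 18° + μN  with W sin 18° = 56.08 N.
Solving the pair for P and N: P = 90.89 N, N = 117.9 N (and f = μN = 16.51 N).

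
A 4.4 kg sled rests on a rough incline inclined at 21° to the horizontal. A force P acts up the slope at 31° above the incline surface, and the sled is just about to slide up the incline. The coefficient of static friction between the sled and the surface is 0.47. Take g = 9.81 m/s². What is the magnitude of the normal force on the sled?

On the verge of sliding up the incline, friction equals μN and acts down the slope.
Perpendicular: N + P sin 31° = W cos 21° = 40.3 N.
Along incline: P cos 31° = W sin 21° + μN  with W sin 21° = 15.47 N.
Solving the pair for P and N: P = 31.3 N, N = 24.18 N (and f = μN = 11.36 N).

N ≈ 24.2 N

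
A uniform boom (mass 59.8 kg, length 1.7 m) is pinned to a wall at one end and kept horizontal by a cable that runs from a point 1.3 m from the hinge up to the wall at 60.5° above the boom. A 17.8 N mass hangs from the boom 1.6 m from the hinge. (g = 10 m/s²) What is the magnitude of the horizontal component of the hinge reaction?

H_x ≈ 234 N

Take torques about the hinge: T sin 60.5° · 1.3 = 59.8×10×0.85 + 17.8×1.6 = 536.78 N·m.
So T = 536.78 / (0.8704 × 1.3) = 474.41 N.
ΣF_x = 0: H_x = T cos 60.5° = 233.61 N.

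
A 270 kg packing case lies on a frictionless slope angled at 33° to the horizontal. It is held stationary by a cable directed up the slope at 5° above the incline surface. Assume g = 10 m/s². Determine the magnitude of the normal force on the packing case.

N ≈ 2140 N

Take axes along and perpendicular to the incline. Weight components: W sin 33° = 1471 N down-slope, W cos 33° = 2264 N into the surface.
Along incline: T cos 5° = W sin 33° → T = 1476 N.
Perpendicular: N = W cos 33° − T sin 5° = 2136 N.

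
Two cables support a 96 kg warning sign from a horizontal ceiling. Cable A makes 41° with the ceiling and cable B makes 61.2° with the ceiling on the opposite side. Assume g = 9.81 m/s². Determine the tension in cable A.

T_A ≈ 464 N

Weight W = 96 × 9.81 = 941.8 N acts straight down.
Horizontal: T_A cos 41° = T_B cos 61.2°  →  T_B = 1.567 T_A.
Vertical: T_A sin 41° + T_B sin 61.2° = 941.8.
Substituting the horizontal relation into the vertical equation gives 2.029 T_A = 941.8, so T_A = 464.2 N.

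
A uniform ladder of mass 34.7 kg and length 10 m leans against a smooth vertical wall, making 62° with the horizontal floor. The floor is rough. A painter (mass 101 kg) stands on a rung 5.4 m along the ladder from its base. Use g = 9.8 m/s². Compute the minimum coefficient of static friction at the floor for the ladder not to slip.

μ_min ≈ 0.282

ΣF_y = 0: N_floor = 34.7×9.8 + 101×9.8 = 1329.9 N.
Torques about the foot: N_wall · 10 sin 62° = 34.7×9.8×5 cos 62° + 101×9.8×5.4 cos 62° → N_wall = 374.6 N.
ΣF_x = 0: f_floor = N_wall = 374.6 N.
μ_min = f_floor / N_floor = 374.6 / 1329.9 = 0.2817.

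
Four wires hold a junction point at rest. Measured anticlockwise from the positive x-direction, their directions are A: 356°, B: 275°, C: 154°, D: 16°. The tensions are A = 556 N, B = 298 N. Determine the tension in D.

T_D ≈ 70.5 N

Resolve: ΣF_x = 556 cos 356° + 298 cos 275° + T_C cos 154° + T_D cos 16° = 0.
        ΣF_y = 556 sin 356° + 298 sin 275° + T_C sin 154° + T_D sin 16° = 0.
The known terms sum to (580.6, -335.7) N, so -0.8988 T_C + 0.9613 T_D = -580.6 and 0.4384 T_C + 0.2756 T_D = 335.7.
Solving simultaneously: T_C = 721.4 N, T_D = 70.47 N.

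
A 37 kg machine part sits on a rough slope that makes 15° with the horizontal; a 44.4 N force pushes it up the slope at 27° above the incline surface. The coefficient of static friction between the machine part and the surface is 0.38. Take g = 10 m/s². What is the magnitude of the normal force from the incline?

Axes along / perpendicular to the incline. W sin 15° = 95.76 N down-slope; W cos 15° = 357.4 N into the surface.
Perpendicular: N = W cos 15° − P sin 27° = 357.4 − 20.16 = 337.2 N.
Along incline: P cos 27° + f = W sin 15° (friction acts up-slope) → f = 95.76 − 39.56 = 56.2 N.
|f| = 56.2 N ≤ μN = 128.1 N, so the machine part is indeed static.

N ≈ 337 N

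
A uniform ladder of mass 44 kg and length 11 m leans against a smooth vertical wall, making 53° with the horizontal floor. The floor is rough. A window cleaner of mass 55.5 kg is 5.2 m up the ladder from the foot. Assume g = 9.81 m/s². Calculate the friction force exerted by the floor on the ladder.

f ≈ 357 N

Torques about the foot: N_wall · 11 sin 53° = 44×9.81×5.5 cos 53° + 55.5×9.81×5.2 cos 53° → N_wall = 356.58 N.
ΣF_x = 0: f_floor = N_wall = 356.58 N.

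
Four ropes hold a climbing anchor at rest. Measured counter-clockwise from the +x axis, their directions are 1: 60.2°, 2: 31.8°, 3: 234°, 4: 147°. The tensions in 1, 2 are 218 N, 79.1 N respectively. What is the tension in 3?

T_3 ≈ 290 N

Resolve: ΣF_x = 218 cos 60.2° + 79.1 cos 31.8° + T_3 cos 234° + T_4 cos 147° = 0.
        ΣF_y = 218 sin 60.2° + 79.1 sin 31.8° + T_3 sin 234° + T_4 sin 147° = 0.
The known terms sum to (175.6, 230.9) N, so -0.5878 T_3 − 0.8387 T_4 = -175.6 and -0.8090 T_3 + 0.5446 T_4 = -230.9.
Solving simultaneously: T_3 = 289.6 N, T_4 = 6.352 N.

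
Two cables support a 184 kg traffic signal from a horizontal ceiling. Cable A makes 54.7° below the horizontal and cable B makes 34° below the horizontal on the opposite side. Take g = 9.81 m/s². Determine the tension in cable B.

T_B ≈ 1040 N

Weight W = 184 × 9.81 = 1805 N acts straight down.
Horizontal: T_A cos 54.7° = T_B cos 34°  →  T_A = 1.435 T_B.
Vertical: T_A sin 54.7° + T_B sin 34° = 1805.
Substituting the horizontal relation into the vertical equation gives 1.73 T_B = 1805, so T_B = 1043 N.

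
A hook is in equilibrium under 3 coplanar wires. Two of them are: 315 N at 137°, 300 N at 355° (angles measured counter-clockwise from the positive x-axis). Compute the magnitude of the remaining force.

F ≈ 201 N

Sum the known components: ΣF_x = 68.48 N, ΣF_y = 188.7 N.
For equilibrium the remaining force must supply (−ΣF_x, −ΣF_y) = (-68.48, -188.7) N.
Magnitude = √((-68.48)² + (-188.7)²) = 200.7 N; direction = atan2(-188.7, -68.48) = 250.1°.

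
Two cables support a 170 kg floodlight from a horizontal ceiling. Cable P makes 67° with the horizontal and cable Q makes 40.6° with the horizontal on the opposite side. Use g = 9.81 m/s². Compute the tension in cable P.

T_P ≈ 1330 N

Weight W = 170 × 9.81 = 1668 N acts straight down.
Horizontal: T_P cos 67° = T_Q cos 40.6°  →  T_Q = 0.5146 T_P.
Vertical: T_P sin 67° + T_Q sin 40.6° = 1668.
Substituting the horizontal relation into the vertical equation gives 1.255 T_P = 1668, so T_P = 1328 N.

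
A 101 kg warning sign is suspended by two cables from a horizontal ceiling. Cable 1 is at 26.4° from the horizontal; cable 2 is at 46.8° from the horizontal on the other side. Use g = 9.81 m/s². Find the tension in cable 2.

Weight W = 101 × 9.81 = 990.8 N acts straight down.
Horizontal: T_1 cos 26.4° = T_2 cos 46.8°  →  T_1 = 0.7642 T_2.
Vertical: T_1 sin 26.4° + T_2 sin 46.8° = 990.8.
Substituting the horizontal relation into the vertical equation gives 1.069 T_2 = 990.8, so T_2 = 927 N.

T_2 ≈ 927 N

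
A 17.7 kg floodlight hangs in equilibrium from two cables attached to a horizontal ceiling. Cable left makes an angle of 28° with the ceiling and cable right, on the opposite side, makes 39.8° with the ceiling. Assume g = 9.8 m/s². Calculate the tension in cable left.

T_left ≈ 144 N

Weight W = 17.7 × 9.8 = 173.5 N acts straight down.
Horizontal: T_left cos 28° = T_right cos 39.8°  →  T_right = 1.149 T_left.
Vertical: T_left sin 28° + T_right sin 39.8° = 173.5.
Substituting the horizontal relation into the vertical equation gives 1.205 T_left = 173.5, so T_left = 143.9 N.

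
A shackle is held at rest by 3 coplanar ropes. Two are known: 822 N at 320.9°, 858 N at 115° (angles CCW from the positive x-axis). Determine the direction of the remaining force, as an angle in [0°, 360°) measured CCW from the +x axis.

θ ≈ 223°

Sum the known components: ΣF_x = 275.3 N, ΣF_y = 259.2 N.
For equilibrium the remaining force must supply (−ΣF_x, −ΣF_y) = (-275.3, -259.2) N.
Magnitude = √((-275.3)² + (-259.2)²) = 378.1 N; direction = atan2(-259.2, -275.3) = 223.3°.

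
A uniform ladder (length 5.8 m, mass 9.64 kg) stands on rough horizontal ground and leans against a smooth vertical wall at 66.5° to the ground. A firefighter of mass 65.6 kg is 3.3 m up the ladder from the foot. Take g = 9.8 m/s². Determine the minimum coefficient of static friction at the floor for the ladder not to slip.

μ_min ≈ 0.244

ΣF_y = 0: N_floor = 9.64×9.8 + 65.6×9.8 = 737.35 N.
Torques about the foot: N_wall · 5.8 sin 66.5° = 9.64×9.8×2.9 cos 66.5° + 65.6×9.8×3.3 cos 66.5° → N_wall = 179.58 N.
ΣF_x = 0: f_floor = N_wall = 179.58 N.
μ_min = f_floor / N_floor = 179.58 / 737.35 = 0.2436.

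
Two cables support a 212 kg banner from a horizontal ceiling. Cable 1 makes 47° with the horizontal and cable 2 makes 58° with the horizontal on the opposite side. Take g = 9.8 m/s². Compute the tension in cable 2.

Weight W = 212 × 9.8 = 2078 N acts straight down.
Horizontal: T_1 cos 47° = T_2 cos 58°  →  T_1 = 0.777 T_2.
Vertical: T_1 sin 47° + T_2 sin 58° = 2078.
Substituting the horizontal relation into the vertical equation gives 1.416 T_2 = 2078, so T_2 = 1467 N.

T_2 ≈ 1470 N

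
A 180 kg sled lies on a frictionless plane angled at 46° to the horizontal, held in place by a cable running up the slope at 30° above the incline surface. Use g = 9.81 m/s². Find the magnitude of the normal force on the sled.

N ≈ 493 N

Take axes along and perpendicular to the incline. Weight components: W sin 46° = 1270 N down-slope, W cos 46° = 1227 N into the surface.
Along incline: T cos 30° = W sin 46° → T = 1467 N.
Perpendicular: N = W cos 46° − T sin 30° = 493.3 N.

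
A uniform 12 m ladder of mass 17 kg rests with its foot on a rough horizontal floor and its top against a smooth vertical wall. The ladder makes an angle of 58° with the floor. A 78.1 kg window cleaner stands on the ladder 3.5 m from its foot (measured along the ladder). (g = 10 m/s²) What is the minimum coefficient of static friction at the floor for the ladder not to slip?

ΣF_y = 0: N_floor = 17×10 + 78.1×10 = 951 N.
Torques about the foot: N_wall · 12 sin 58° = 17×10×6 cos 58° + 78.1×10×3.5 cos 58° → N_wall = 195.45 N.
ΣF_x = 0: f_floor = N_wall = 195.45 N.
μ_min = f_floor / N_floor = 195.45 / 951 = 0.2055.

μ_min ≈ 0.206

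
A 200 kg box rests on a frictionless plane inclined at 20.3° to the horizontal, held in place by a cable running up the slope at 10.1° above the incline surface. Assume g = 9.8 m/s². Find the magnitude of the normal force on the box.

N ≈ 1720 N

Take axes along and perpendicular to the incline. Weight components: W sin 20.3° = 680 N down-slope, W cos 20.3° = 1838 N into the surface.
Along incline: T cos 10.1° = W sin 20.3° → T = 690.7 N.
Perpendicular: N = W cos 20.3° − T sin 10.1° = 1717 N.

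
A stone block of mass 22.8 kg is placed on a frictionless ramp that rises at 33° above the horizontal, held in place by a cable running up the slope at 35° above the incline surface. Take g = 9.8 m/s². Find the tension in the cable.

Take axes along and perpendicular to the incline. Weight components: W sin 33° = 121.7 N down-slope, W cos 33° = 187.4 N into the surface.
Along incline: T cos 35° = W sin 33° → T = 148.6 N.
Perpendicular: N = W cos 33° − T sin 35° = 102.2 N.

T ≈ 149 N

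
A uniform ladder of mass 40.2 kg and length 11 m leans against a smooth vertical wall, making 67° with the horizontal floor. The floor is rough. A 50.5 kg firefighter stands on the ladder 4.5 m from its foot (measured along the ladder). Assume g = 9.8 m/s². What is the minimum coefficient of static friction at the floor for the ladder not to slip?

μ_min ≈ 0.191

ΣF_y = 0: N_floor = 40.2×9.8 + 50.5×9.8 = 888.86 N.
Torques about the foot: N_wall · 11 sin 67° = 40.2×9.8×5.5 cos 67° + 50.5×9.8×4.5 cos 67° → N_wall = 169.55 N.
ΣF_x = 0: f_floor = N_wall = 169.55 N.
μ_min = f_floor / N_floor = 169.55 / 888.86 = 0.1908.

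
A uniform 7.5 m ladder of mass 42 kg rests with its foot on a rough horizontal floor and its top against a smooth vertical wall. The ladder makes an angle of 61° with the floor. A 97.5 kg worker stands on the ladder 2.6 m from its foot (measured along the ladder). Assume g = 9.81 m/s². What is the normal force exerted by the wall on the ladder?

N_wall ≈ 298 N

Torques about the foot: N_wall · 7.5 sin 61° = 42×9.81×3.75 cos 61° + 97.5×9.81×2.6 cos 61° → N_wall = 297.99 N.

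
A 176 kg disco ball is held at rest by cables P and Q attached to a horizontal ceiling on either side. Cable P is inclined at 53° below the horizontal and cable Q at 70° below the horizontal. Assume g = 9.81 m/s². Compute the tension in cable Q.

Weight W = 176 × 9.81 = 1727 N acts straight down.
Horizontal: T_P cos 53° = T_Q cos 70°  →  T_P = 0.5683 T_Q.
Vertical: T_P sin 53° + T_Q sin 70° = 1727.
Substituting the horizontal relation into the vertical equation gives 1.394 T_Q = 1727, so T_Q = 1239 N.

T_Q ≈ 1240 N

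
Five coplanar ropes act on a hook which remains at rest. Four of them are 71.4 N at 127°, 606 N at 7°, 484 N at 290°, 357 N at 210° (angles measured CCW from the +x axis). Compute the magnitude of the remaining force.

Sum the known components: ΣF_x = 414.9 N, ΣF_y = -502.4 N.
For equilibrium the remaining force must supply (−ΣF_x, −ΣF_y) = (-414.9, 502.4) N.
Magnitude = √((-414.9)² + (502.4)²) = 651.6 N; direction = atan2(502.4, -414.9) = 129.5°.

F ≈ 652 N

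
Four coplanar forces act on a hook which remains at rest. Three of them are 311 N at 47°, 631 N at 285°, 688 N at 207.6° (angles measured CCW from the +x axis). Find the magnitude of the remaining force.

Sum the known components: ΣF_x = -234.3 N, ΣF_y = -700.8 N.
For equilibrium the remaining force must supply (−ΣF_x, −ΣF_y) = (234.3, 700.8) N.
Magnitude = √((234.3)² + (700.8)²) = 738.9 N; direction = atan2(700.8, 234.3) = 71.5°.

F ≈ 739 N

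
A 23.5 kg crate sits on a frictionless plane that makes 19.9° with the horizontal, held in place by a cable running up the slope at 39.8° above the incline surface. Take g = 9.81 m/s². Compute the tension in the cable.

T ≈ 102 N

Take axes along and perpendicular to the incline. Weight components: W sin 19.9° = 78.47 N down-slope, W cos 19.9° = 216.8 N into the surface.
Along incline: T cos 39.8° = W sin 19.9° → T = 102.1 N.
Perpendicular: N = W cos 19.9° − T sin 39.8° = 151.4 N.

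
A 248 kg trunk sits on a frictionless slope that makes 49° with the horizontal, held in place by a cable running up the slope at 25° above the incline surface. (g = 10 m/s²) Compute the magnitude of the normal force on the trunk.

N ≈ 754 N

Take axes along and perpendicular to the incline. Weight components: W sin 49° = 1872 N down-slope, W cos 49° = 1627 N into the surface.
Along incline: T cos 25° = W sin 49° → T = 2065 N.
Perpendicular: N = W cos 49° − T sin 25° = 754.2 N.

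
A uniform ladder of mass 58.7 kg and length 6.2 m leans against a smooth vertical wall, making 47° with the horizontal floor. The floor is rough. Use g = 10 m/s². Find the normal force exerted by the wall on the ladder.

N_wall ≈ 274 N

Torques about the foot: N_wall · 6.2 sin 47° = 58.7×10×3.1 cos 47° → N_wall = 273.69 N.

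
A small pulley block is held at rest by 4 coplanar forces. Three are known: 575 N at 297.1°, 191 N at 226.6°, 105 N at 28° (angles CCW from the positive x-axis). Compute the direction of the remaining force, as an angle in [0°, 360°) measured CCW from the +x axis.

θ ≈ 110°

Sum the known components: ΣF_x = 223.4 N, ΣF_y = -601.4 N.
For equilibrium the remaining force must supply (−ΣF_x, −ΣF_y) = (-223.4, 601.4) N.
Magnitude = √((-223.4)² + (601.4)²) = 641.5 N; direction = atan2(601.4, -223.4) = 110.4°.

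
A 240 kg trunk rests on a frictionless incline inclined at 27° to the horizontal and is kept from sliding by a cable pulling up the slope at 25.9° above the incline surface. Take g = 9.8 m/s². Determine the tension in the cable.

T ≈ 1190 N

Take axes along and perpendicular to the incline. Weight components: W sin 27° = 1068 N down-slope, W cos 27° = 2096 N into the surface.
Along incline: T cos 25.9° = W sin 27° → T = 1187 N.
Perpendicular: N = W cos 27° − T sin 25.9° = 1577 N.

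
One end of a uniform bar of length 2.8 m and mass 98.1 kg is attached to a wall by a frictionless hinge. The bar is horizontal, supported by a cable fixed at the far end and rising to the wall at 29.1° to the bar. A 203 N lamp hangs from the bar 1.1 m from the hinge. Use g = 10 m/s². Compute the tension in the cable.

T ≈ 1170 N

Take torques about the hinge: T sin 29.1° · 2.8 = 98.1×10×1.4 + 203×1.1 = 1596.7 N·m.
So T = 1596.7 / (0.4863 × 2.8) = 1172.5 N.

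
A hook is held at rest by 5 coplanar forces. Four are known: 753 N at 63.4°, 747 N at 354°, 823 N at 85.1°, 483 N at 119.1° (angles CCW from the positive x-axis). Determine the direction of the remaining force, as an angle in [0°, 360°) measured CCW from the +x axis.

θ ≈ 244°

Sum the known components: ΣF_x = 915.5 N, ΣF_y = 1837 N.
For equilibrium the remaining force must supply (−ΣF_x, −ΣF_y) = (-915.5, -1837) N.
Magnitude = √((-915.5)² + (-1837)²) = 2053 N; direction = atan2(-1837, -915.5) = 243.5°.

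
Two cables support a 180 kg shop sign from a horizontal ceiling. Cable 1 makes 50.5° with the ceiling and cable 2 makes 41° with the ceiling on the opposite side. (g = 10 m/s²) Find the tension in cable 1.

T_1 ≈ 1360 N

Weight W = 180 × 10 = 1800 N acts straight down.
Horizontal: T_1 cos 50.5° = T_2 cos 41°  →  T_2 = 0.8428 T_1.
Vertical: T_1 sin 50.5° + T_2 sin 41° = 1800.
Substituting the horizontal relation into the vertical equation gives 1.325 T_1 = 1800, so T_1 = 1359 N.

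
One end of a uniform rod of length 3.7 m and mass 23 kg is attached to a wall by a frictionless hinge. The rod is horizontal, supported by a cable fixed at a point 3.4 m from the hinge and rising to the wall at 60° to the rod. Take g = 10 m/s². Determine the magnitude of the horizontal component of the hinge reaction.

H_x ≈ 72.3 N

Take torques about the hinge: T sin 60° · 3.4 = 23×10×1.85 = 425.5 N·m.
So T = 425.5 / (0.8660 × 3.4) = 144.51 N.
ΣF_x = 0: H_x = T cos 60° = 72.254 N.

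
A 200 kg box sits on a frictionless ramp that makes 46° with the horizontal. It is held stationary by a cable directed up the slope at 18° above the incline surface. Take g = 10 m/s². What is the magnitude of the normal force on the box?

Take axes along and perpendicular to the incline. Weight components: W sin 46° = 1439 N down-slope, W cos 46° = 1389 N into the surface.
Along incline: T cos 18° = W sin 46° → T = 1513 N.
Perpendicular: N = W cos 46° − T sin 18° = 921.9 N.

N ≈ 922 N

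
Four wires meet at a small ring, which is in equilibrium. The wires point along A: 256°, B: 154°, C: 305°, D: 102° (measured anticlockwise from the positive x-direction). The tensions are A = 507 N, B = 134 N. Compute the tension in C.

Resolve: ΣF_x = 507 cos 256° + 134 cos 154° + T_C cos 305° + T_D cos 102° = 0.
        ΣF_y = 507 sin 256° + 134 sin 154° + T_C sin 305° + T_D sin 102° = 0.
The known terms sum to (-243.1, -433.2) N, so 0.5736 T_C − 0.2079 T_D = 243.1 and -0.8192 T_C + 0.9781 T_D = 433.2.
Solving simultaneously: T_C = 839.1 N, T_D = 1146 N.

T_C ≈ 839 N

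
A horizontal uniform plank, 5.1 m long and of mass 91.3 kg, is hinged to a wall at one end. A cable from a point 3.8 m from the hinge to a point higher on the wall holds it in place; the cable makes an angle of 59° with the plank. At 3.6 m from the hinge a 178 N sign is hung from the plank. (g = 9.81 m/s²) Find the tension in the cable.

Take torques about the hinge: T sin 59° · 3.8 = 91.3×9.81×2.55 + 178×3.6 = 2924.7 N·m.
So T = 2924.7 / (0.8572 × 3.8) = 897.91 N.

T ≈ 898 N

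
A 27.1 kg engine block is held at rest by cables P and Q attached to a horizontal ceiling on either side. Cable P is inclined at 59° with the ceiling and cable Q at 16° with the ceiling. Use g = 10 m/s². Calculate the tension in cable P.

Weight W = 27.1 × 10 = 271 N acts straight down.
Horizontal: T_P cos 59° = T_Q cos 16°  →  T_Q = 0.5358 T_P.
Vertical: T_P sin 59° + T_Q sin 16° = 271.
Substituting the horizontal relation into the vertical equation gives 1.005 T_P = 271, so T_P = 269.7 N.

T_P ≈ 270 N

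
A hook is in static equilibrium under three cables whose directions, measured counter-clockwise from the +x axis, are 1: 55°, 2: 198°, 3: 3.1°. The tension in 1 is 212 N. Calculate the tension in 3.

Resolve: ΣF_x = 212 cos 55° + T_2 cos 198° + T_3 cos 3.1° = 0.
        ΣF_y = 212 sin 55° + T_2 sin 198° + T_3 sin 3.1° = 0.
The known terms sum to (121.6, 173.7) N, so -0.9511 T_2 + 0.9985 T_3 = -121.6 and -0.3090 T_2 + 0.0541 T_3 = -173.7.
Solving simultaneously: T_2 = 648.8 N, T_3 = 496.2 N.

T_3 ≈ 496 N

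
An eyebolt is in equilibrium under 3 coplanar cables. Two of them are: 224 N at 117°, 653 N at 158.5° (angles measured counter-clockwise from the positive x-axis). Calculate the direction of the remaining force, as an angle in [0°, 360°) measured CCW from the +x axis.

Sum the known components: ΣF_x = -709.3 N, ΣF_y = 438.9 N.
For equilibrium the remaining force must supply (−ΣF_x, −ΣF_y) = (709.3, -438.9) N.
Magnitude = √((709.3)² + (-438.9)²) = 834.1 N; direction = atan2(-438.9, 709.3) = 328.2°.

θ ≈ 328°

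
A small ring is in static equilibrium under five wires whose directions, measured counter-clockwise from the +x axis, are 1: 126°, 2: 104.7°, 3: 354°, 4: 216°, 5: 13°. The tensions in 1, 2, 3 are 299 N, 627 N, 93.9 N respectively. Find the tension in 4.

T_4 ≈ 2230 N

Resolve: ΣF_x = 299 cos 126° + 627 cos 104.7° + 93.9 cos 354° + T_4 cos 216° + T_5 cos 13° = 0.
        ΣF_y = 299 sin 126° + 627 sin 104.7° + 93.9 sin 354° + T_4 sin 216° + T_5 sin 13° = 0.
The known terms sum to (-241.5, 838.6) N, so -0.8090 T_4 + 0.9744 T_5 = 241.5 and -0.5878 T_4 + 0.2250 T_5 = -838.6.
Solving simultaneously: T_4 = 2230 N, T_5 = 2099 N.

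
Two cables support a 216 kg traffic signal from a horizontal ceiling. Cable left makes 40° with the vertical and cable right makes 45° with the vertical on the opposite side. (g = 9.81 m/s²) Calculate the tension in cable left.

T_left ≈ 1500 N

Angles from the horizontal: cable left is 90° − 40° = 50°, cable right is 90° − 45° = 45°.
Weight W = 216 × 9.81 = 2119 N acts straight down.
Horizontal: T_left cos 50° = T_right cos 45°  →  T_right = 0.909 T_left.
Vertical: T_left sin 50° + T_right sin 45° = 2119.
Substituting the horizontal relation into the vertical equation gives 1.409 T_left = 2119, so T_left = 1504 N.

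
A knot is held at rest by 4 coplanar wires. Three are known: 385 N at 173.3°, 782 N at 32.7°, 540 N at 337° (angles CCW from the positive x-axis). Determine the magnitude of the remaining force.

F ≈ 814 N

Sum the known components: ΣF_x = 772.8 N, ΣF_y = 256.4 N.
For equilibrium the remaining force must supply (−ΣF_x, −ΣF_y) = (-772.8, -256.4) N.
Magnitude = √((-772.8)² + (-256.4)²) = 814.2 N; direction = atan2(-256.4, -772.8) = 198.4°.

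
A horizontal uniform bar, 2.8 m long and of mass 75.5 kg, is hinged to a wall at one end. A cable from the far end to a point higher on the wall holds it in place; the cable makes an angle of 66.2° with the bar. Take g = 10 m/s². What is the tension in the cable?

Take torques about the hinge: T sin 66.2° · 2.8 = 75.5×10×1.4 = 1057 N·m.
So T = 1057 / (0.9150 × 2.8) = 412.59 N.

T ≈ 413 N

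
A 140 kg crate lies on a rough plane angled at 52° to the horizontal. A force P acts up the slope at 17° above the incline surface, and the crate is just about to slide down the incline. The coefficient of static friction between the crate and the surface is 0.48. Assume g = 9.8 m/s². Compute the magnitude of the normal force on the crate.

N ≈ 603 N

On the verge of sliding down the incline, friction equals μN and acts up the slope.
Perpendicular: N + P sin 17° = W cos 52° = 844.7 N.
Along incline: P cos 17° + μN = W sin 52° with W sin 52° = 1081 N.
Solving the pair for P and N: P = 828.1 N, N = 602.6 N (and f = μN = 289.2 N).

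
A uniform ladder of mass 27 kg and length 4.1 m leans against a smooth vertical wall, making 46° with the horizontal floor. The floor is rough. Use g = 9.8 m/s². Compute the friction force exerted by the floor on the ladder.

Torques about the foot: N_wall · 4.1 sin 46° = 27×9.8×2.05 cos 46° → N_wall = 127.76 N.
ΣF_x = 0: f_floor = N_wall = 127.76 N.

f ≈ 128 N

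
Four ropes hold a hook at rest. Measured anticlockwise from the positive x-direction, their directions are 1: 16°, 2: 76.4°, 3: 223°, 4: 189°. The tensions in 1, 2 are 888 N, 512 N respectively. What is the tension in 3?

T_3 ≈ 1040 N

Resolve: ΣF_x = 888 cos 16° + 512 cos 76.4° + T_3 cos 223° + T_4 cos 189° = 0.
        ΣF_y = 888 sin 16° + 512 sin 76.4° + T_3 sin 223° + T_4 sin 189° = 0.
The known terms sum to (974, 742.4) N, so -0.7314 T_3 − 0.9877 T_4 = -974 and -0.6820 T_3 − 0.1564 T_4 = -742.4.
Solving simultaneously: T_3 = 1039 N, T_4 = 216.9 N.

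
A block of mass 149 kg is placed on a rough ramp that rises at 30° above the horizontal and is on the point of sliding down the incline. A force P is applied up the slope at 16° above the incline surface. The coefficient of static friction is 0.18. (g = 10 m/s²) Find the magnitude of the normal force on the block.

On the verge of sliding down the incline, friction equals μN and acts up the slope.
Perpendicular: N + P sin 16° = W cos 30° = 1290 N.
Along incline: P cos 16° + μN = W sin 30° with W sin 30° = 745 N.
Solving the pair for P and N: P = 562.4 N, N = 1135 N (and f = μN = 204.4 N).

N ≈ 1140 N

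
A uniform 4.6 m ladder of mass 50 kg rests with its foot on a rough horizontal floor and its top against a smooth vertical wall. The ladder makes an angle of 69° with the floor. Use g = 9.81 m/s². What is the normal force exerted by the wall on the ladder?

N_wall ≈ 94.1 N

Torques about the foot: N_wall · 4.6 sin 69° = 50×9.81×2.3 cos 69° → N_wall = 94.143 N.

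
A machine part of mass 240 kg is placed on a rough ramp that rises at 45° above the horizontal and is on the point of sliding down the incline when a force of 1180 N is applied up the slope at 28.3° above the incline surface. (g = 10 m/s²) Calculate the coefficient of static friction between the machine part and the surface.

μ ≈ 0.578

On the verge of sliding down the incline, friction is at its maximum μN and acts up the slope.
Perpendicular to incline: N = W cos 45° − P sin 28.3° = 1697 − 559.4 = 1138 N.
Along incline: P cos 28.3° + μN = W sin 45° → μ = (W sin 45° − P cos 28.3°) / N = 0.5785.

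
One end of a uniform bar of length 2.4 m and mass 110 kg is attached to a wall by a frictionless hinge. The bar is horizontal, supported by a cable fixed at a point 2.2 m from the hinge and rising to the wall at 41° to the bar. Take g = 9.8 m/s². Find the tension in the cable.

Take torques about the hinge: T sin 41° · 2.2 = 110×9.8×1.2 = 1293.6 N·m.
So T = 1293.6 / (0.6561 × 2.2) = 896.26 N.

T ≈ 896 N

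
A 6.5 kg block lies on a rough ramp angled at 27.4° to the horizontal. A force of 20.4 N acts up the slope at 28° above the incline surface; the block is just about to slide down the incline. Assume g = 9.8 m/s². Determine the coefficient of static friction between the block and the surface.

μ ≈ 0.241

On the verge of sliding down the incline, friction is at its maximum μN and acts up the slope.
Perpendicular to incline: N = W cos 27.4° − P sin 28° = 56.55 − 9.577 = 46.98 N.
Along incline: P cos 28° + μN = W sin 27.4° → μ = (W sin 27.4° − P cos 28°) / N = 0.2406.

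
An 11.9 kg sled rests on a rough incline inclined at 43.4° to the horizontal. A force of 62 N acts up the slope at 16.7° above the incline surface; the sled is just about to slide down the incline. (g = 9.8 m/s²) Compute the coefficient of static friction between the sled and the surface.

μ ≈ 0.310

On the verge of sliding down the incline, friction is at its maximum μN and acts up the slope.
Perpendicular to incline: N = W cos 43.4° − P sin 16.7° = 84.73 − 17.82 = 66.92 N.
Along incline: P cos 16.7° + μN = W sin 43.4° → μ = (W sin 43.4° − P cos 16.7°) / N = 0.31.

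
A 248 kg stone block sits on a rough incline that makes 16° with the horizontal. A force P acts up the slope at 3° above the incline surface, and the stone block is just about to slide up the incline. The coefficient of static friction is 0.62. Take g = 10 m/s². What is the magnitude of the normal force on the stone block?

N ≈ 2270 N

On the verge of sliding up the incline, friction equals μN and acts down the slope.
Perpendicular: N + P sin 3° = W cos 16° = 2384 N.
Along incline: P cos 3° = W sin 16° + μN  with W sin 16° = 683.6 N.
Solving the pair for P and N: P = 2096 N, N = 2274 N (and f = μN = 1410 N).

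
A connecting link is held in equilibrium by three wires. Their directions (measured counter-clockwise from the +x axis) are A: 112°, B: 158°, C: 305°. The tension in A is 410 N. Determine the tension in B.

T_B ≈ 169 N

Resolve: ΣF_x = 410 cos 112° + T_B cos 158° + T_C cos 305° = 0.
        ΣF_y = 410 sin 112° + T_B sin 158° + T_C sin 305° = 0.
The known terms sum to (-153.6, 380.1) N, so -0.9272 T_B + 0.5736 T_C = 153.6 and 0.3746 T_B − 0.8192 T_C = -380.1.
Solving simultaneously: T_B = 169.3 N, T_C = 541.5 N.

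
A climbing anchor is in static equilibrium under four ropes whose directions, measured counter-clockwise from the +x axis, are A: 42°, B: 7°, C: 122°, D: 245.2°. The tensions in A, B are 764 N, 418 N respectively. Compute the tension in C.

T_C ≈ 784 N

Resolve: ΣF_x = 764 cos 42° + 418 cos 7° + T_C cos 122° + T_D cos 245.2° = 0.
        ΣF_y = 764 sin 42° + 418 sin 7° + T_C sin 122° + T_D sin 245.2° = 0.
The known terms sum to (982.6, 562.2) N, so -0.5299 T_C − 0.4195 T_D = -982.6 and 0.8480 T_C − 0.9078 T_D = -562.2.
Solving simultaneously: T_C = 784.2 N, T_D = 1352 N.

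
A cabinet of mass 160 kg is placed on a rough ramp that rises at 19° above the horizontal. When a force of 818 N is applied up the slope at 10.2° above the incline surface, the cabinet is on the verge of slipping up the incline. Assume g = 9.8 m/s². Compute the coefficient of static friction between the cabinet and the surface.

On the verge of sliding up the incline, friction is at its maximum μN and acts down the slope.
Perpendicular to incline: N = W cos 19° − P sin 10.2° = 1483 − 144.9 = 1338 N.
Along incline: P cos 10.2° − μN = W sin 19° → μ = −(W sin 19° − P cos 10.2°) / N = 0.2202.

μ ≈ 0.220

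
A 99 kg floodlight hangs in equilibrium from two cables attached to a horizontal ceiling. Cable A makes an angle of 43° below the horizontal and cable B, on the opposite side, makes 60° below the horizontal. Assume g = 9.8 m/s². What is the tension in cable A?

Weight W = 99 × 9.8 = 970.2 N acts straight down.
Horizontal: T_A cos 43° = T_B cos 60°  →  T_B = 1.463 T_A.
Vertical: T_A sin 43° + T_B sin 60° = 970.2.
Substituting the horizontal relation into the vertical equation gives 1.949 T_A = 970.2, so T_A = 497.9 N.

T_A ≈ 498 N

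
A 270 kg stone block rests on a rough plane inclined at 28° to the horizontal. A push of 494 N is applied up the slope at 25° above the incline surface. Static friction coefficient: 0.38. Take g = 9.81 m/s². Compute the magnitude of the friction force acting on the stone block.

Axes along / perpendicular to the incline. W sin 28° = 1243 N down-slope; W cos 28° = 2339 N into the surface.
Perpendicular: N = W cos 28° − P sin 25° = 2339 − 208.8 = 2130 N.
Along incline: P cos 25° + f = W sin 28° (friction acts up-slope) → f = 1243 − 447.7 = 795.8 N.
|f| = 795.8 N ≤ μN = 809.4 N, so the stone block is indeed static.

f ≈ 796 N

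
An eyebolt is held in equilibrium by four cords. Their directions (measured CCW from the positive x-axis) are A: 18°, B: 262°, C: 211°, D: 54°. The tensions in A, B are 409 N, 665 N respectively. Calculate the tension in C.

T_C ≈ 1410 N

Resolve: ΣF_x = 409 cos 18° + 665 cos 262° + T_C cos 211° + T_D cos 54° = 0.
        ΣF_y = 409 sin 18° + 665 sin 262° + T_C sin 211° + T_D sin 54° = 0.
The known terms sum to (296.4, -532.1) N, so -0.8572 T_C + 0.5878 T_D = -296.4 and -0.5150 T_C + 0.8090 T_D = 532.1.
Solving simultaneously: T_C = 1414 N, T_D = 1558 N.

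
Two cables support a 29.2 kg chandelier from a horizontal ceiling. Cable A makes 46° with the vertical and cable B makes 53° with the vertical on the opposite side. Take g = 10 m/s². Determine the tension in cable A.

T_A ≈ 236 N

Angles from the horizontal: cable A is 90° − 46° = 44°, cable B is 90° − 53° = 37°.
Weight W = 29.2 × 10 = 292 N acts straight down.
Horizontal: T_A cos 44° = T_B cos 37°  →  T_B = 0.9007 T_A.
Vertical: T_A sin 44° + T_B sin 37° = 292.
Substituting the horizontal relation into the vertical equation gives 1.237 T_A = 292, so T_A = 236.1 N.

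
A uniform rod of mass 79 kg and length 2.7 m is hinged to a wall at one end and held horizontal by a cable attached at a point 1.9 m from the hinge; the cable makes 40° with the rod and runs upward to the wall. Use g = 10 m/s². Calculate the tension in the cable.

Take torques about the hinge: T sin 40° · 1.9 = 79×10×1.35 = 1066.5 N·m.
So T = 1066.5 / (0.6428 × 1.9) = 873.25 N.

T ≈ 873 N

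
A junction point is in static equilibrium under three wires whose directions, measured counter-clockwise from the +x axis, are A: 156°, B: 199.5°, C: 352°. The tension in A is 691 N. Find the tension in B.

T_B ≈ 412 N

Resolve: ΣF_x = 691 cos 156° + T_B cos 199.5° + T_C cos 352° = 0.
        ΣF_y = 691 sin 156° + T_B sin 199.5° + T_C sin 352° = 0.
The known terms sum to (-631.3, 281.1) N, so -0.9426 T_B + 0.9903 T_C = 631.3 and -0.3338 T_B − 0.1392 T_C = -281.1.
Solving simultaneously: T_B = 412.5 N, T_C = 1030 N.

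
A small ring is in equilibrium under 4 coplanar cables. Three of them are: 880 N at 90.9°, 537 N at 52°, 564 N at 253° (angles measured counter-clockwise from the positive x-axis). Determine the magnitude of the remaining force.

Sum the known components: ΣF_x = 151.9 N, ΣF_y = 763.7 N.
For equilibrium the remaining force must supply (−ΣF_x, −ΣF_y) = (-151.9, -763.7) N.
Magnitude = √((-151.9)² + (-763.7)²) = 778.7 N; direction = atan2(-763.7, -151.9) = 258.8°.

F ≈ 779 N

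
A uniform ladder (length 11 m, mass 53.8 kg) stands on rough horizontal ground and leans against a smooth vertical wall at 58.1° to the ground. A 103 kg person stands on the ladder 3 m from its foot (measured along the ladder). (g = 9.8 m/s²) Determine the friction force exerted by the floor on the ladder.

Torques about the foot: N_wall · 11 sin 58.1° = 53.8×9.8×5.5 cos 58.1° + 103×9.8×3 cos 58.1° → N_wall = 335.44 N.
ΣF_x = 0: f_floor = N_wall = 335.44 N.

f ≈ 335 N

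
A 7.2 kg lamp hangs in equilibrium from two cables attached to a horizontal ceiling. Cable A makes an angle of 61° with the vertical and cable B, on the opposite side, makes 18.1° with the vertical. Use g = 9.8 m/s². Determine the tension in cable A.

Angles from the horizontal: cable A is 90° − 61° = 29°, cable B is 90° − 18.1° = 71.9°.
Weight W = 7.2 × 9.8 = 70.56 N acts straight down.
Horizontal: T_A cos 29° = T_B cos 71.9°  →  T_B = 2.815 T_A.
Vertical: T_A sin 29° + T_B sin 71.9° = 70.56.
Substituting the horizontal relation into the vertical equation gives 3.161 T_A = 70.56, so T_A = 22.32 N.

T_A ≈ 22.3 N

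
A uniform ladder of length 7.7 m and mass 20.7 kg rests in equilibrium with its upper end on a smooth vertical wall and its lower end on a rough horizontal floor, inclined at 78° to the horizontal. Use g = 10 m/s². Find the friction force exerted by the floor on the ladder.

Torques about the foot: N_wall · 7.7 sin 78° = 20.7×10×3.85 cos 78° → N_wall = 22 N.
ΣF_x = 0: f_floor = N_wall = 22 N.

f ≈ 22 N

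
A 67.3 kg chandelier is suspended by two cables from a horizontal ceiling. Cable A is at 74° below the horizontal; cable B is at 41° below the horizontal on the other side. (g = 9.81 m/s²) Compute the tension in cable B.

T_B ≈ 201 N

Weight W = 67.3 × 9.81 = 660.2 N acts straight down.
Horizontal: T_A cos 74° = T_B cos 41°  →  T_A = 2.738 T_B.
Vertical: T_A sin 74° + T_B sin 41° = 660.2.
Substituting the horizontal relation into the vertical equation gives 3.288 T_B = 660.2, so T_B = 200.8 N.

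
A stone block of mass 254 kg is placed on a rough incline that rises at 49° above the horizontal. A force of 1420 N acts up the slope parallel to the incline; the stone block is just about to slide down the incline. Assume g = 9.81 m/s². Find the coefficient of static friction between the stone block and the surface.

μ ≈ 0.282

On the verge of sliding down the incline, friction is at its maximum μN and acts up the slope.
Perpendicular to incline: N = W cos 49° − P sin 0° = 1635 − 0 = 1635 N.
Along incline: P cos 0° + μN = W sin 49° → μ = (W sin 49° − P cos 0°) / N = 0.2817.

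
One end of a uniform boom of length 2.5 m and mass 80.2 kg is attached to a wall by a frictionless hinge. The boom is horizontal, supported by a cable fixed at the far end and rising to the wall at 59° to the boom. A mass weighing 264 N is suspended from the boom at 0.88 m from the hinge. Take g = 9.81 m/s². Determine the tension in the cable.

Take torques about the hinge: T sin 59° · 2.5 = 80.2×9.81×1.25 + 264×0.88 = 1215.8 N·m.
So T = 1215.8 / (0.8572 × 2.5) = 567.34 N.

T ≈ 567 N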